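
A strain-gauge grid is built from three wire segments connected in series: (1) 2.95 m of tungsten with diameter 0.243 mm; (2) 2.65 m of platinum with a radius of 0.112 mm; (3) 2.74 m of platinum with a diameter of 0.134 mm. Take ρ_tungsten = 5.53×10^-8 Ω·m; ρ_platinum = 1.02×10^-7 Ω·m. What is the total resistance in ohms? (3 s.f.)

Seg 1: A = π(d/2)² = π(1.2150e-04 m)² = 4.638e-08 m²
R_1 = (5.53×10^-8)(2.95)/(4.638e-08) = 3.518 Ω
Seg 2: A = πr² = π(1.1200e-04 m)² = 3.941e-08 m²
R_2 = (1.02×10^-7)(2.65)/(3.941e-08) = 6.859 Ω
Seg 3: A = π(d/2)² = π(6.7000e-05 m)² = 1.410e-08 m²
R_3 = (1.02×10^-7)(2.74)/(1.410e-08) = 19.82 Ω
R_total = R_1 + R_2 + R_3 = 30.2 Ω

30.2 Ω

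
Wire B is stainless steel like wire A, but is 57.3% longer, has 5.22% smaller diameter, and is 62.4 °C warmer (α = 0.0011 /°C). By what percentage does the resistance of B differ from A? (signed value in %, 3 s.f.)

87.1%

R ∝ ρL/d² with ρ ∝ (1+αΔT), so R_B/R_A = (1 + 57.3/100) × (1 − 5.22/100)⁻² × (1 + 0.0011×62.4)
= 1.573 × 1.113 × 1.069 = 1.871
(R_B − R_A)/R_A = 1.871 − 1 = 87.1%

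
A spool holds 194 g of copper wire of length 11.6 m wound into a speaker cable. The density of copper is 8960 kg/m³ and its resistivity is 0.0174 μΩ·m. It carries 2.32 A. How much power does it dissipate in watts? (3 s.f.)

ρ = 0.0174 μΩ·m = 1.74×10^-8 Ω·m
A = m/(density·L) = 0.194/(8960×11.6) = 1.8665e-06 m²
R = ρL/A = (1.74×10^-8)(11.6)/(1.8665e-06) = 0.1081 Ω
P = I²R = (2.32)² × 0.1081 = 0.582 W

0.582 W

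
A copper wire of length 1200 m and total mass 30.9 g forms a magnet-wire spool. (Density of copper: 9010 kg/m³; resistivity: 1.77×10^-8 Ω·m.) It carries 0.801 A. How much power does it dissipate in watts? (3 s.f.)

4770 W

A = m/(density·L) = 0.0309/(9010×1200) = 2.8579e-09 m²
R = ρL/A = (1.77×10^-8)(1200)/(2.8579e-09) = 7432 Ω
P = I²R = (0.801)² × 7432 = 4770 W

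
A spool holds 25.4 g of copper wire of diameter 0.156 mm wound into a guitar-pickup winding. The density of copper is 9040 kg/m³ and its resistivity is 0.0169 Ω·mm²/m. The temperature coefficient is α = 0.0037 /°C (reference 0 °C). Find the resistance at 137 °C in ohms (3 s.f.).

196 Ω

ρ = 0.0169 Ω·mm²/m = 1.69×10^-8 Ω·m
A = π(d/2)² = π(7.8000e-05 m)² = 1.9113e-08 m²
L = m/(density·A) = 0.0254/(9040×1.9113e-08) = 147 m
R = ρL/A = (1.69×10^-8)(147)/(1.9113e-08) = 130 Ω
R(137 °C) = 130 × (1 + 0.0037×137) = 196 Ω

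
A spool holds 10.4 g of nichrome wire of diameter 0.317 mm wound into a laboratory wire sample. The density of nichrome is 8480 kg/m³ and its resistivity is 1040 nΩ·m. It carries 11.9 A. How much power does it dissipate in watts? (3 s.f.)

29000 W

ρ = 1040 nΩ·m = 1.04×10^-6 Ω·m
A = π(d/2)² = π(1.5850e-04 m)² = 7.8924e-08 m²
L = m/(density·A) = 0.0104/(8480×7.8924e-08) = 15.54 m
R = ρL/A = (1.04×10^-6)(15.54)/(7.8924e-08) = 204.8 Ω
P = I²R = (11.9)² × 204.8 = 29000 W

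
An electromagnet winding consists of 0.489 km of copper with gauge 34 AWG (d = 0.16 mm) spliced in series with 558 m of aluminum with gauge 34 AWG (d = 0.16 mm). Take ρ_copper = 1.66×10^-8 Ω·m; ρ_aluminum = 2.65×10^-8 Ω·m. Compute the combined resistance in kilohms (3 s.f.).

1.14 kΩ

Segment 1: A = π(0.16/2 mm)² = π(8.0000e-05 m)² = 2.011e-08 m²
R₁ = ρL/A = (1.66×10^-8)(489)/(2.011e-08) = 403.7 Ω
R₂ = (2.65×10^-8)(558)/(2.011e-08) = 735.4 Ω
R = R₁ + R₂ = 1.14 kΩ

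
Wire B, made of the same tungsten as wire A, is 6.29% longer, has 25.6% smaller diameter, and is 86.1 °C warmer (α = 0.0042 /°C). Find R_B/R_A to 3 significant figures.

2.61

R ∝ ρL/d² with ρ ∝ (1+αΔT), so R_B/R_A = (1 + 6.29/100) × (1 − 25.6/100)⁻² × (1 + 0.0042×86.1)
= 1.063 × 1.807 × 1.362 = 2.61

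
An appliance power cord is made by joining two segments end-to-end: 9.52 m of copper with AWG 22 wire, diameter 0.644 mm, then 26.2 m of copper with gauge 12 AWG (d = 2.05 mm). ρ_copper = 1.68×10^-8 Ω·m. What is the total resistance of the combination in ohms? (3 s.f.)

0.624 Ω

Segment 1: A = π(0.644/2 mm)² = π(3.2200e-04 m)² = 3.257e-07 m²
R₁ = ρL/A = (1.68×10^-8)(9.52)/(3.257e-07) = 0.491 Ω
Segment 2: A = π(2.05/2 mm)² = π(1.0250e-03 m)² = 3.301e-06 m²
R₂ = (1.68×10^-8)(26.2)/(3.301e-06) = 0.1334 Ω
R = R₁ + R₂ = 0.624 Ω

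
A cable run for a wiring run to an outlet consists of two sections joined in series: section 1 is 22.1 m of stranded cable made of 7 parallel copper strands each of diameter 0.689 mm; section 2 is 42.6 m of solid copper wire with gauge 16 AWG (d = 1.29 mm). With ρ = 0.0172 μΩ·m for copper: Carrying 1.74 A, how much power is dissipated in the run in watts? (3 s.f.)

2.14 W

ρ = 0.0172 μΩ·m = 1.72×10^-8 Ω·m
Section 1: A_strand = π(3.4450e-04)² = 3.728e-07 m²; R₁ = ρL/(N·A_s) = (1.72×10^-8)(22.1)/(7×3.728e-07) = 0.1456 Ω
Section 2: A = π(1.29/2 mm)² = π(6.4500e-04 m)² = 1.307e-06 m²
R₂ = (1.72×10^-8)(42.6)/(1.307e-06) = 0.5606 Ω
R = R₁ + R₂ = 0.7063 Ω
P = I²R = (1.74)² × 0.7063 = 2.14 W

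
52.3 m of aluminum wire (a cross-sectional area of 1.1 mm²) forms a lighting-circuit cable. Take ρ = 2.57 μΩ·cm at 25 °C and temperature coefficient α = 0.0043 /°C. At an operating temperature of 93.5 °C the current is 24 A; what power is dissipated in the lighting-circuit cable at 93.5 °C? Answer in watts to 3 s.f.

ρ = 2.57 μΩ·cm = 2.57×10^-8 Ω·m
A = 1.1 mm² = 1.100e-06 m²
R₍25₎ = ρL/A = (2.57×10^-8)(52.3)/(1.100e-06) = 1.222 Ω
R₍93.5₎ = R₍25₎(1 + αΔT) = 1.222 × (1 + 0.0043×68.5) = 1.582 Ω
P = I²R = (24)² × 1.582 = 911 W

911 W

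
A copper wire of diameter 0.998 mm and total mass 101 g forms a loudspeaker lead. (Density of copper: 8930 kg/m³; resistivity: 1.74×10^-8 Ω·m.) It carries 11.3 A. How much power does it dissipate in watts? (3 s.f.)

41.1 W

A = π(d/2)² = π(4.9900e-04 m)² = 7.8226e-07 m²
L = m/(density·A) = 0.101/(8930×7.8226e-07) = 14.46 m
R = ρL/A = (1.74×10^-8)(14.46)/(7.8226e-07) = 0.3216 Ω
P = I²R = (11.3)² × 0.3216 = 41.1 W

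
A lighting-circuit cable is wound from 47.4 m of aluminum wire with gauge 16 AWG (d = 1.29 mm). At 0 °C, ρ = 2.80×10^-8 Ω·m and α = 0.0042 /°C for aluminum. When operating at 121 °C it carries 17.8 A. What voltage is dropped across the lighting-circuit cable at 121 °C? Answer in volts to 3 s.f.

27.3 V

A = π(1.29/2 mm)² = π(6.4500e-04 m)² = 1.307e-06 m²
R₍0₎ = ρL/A = (2.80×10^-8)(47.4)/(1.307e-06) = 1.015 Ω
R₍121₎ = R₍0₎(1 + αΔT) = 1.015 × (1 + 0.0042×121) = 1.532 Ω
V = IR = 17.8 × 1.532 = 27.3 V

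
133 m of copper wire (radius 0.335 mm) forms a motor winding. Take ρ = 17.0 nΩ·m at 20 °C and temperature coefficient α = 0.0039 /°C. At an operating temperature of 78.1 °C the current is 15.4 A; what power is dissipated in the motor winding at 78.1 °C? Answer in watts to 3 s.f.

1870 W

ρ = 17.0 nΩ·m = 1.70×10^-8 Ω·m
A = πr² = π(3.3500e-04 m)² = 3.526e-07 m²
R₍20₎ = ρL/A = (1.70×10^-8)(133)/(3.526e-07) = 6.413 Ω
R₍78.1₎ = R₍20₎(1 + αΔT) = 6.413 × (1 + 0.0039×58.1) = 7.866 Ω
P = I²R = (15.4)² × 7.866 = 1870 W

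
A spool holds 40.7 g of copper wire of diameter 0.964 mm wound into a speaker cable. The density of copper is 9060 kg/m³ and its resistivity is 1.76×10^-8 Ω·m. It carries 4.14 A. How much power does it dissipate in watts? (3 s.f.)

A = π(d/2)² = π(4.8200e-04 m)² = 7.2987e-07 m²
L = m/(density·A) = 0.0407/(9060×7.2987e-07) = 6.155 m
R = ρL/A = (1.76×10^-8)(6.155)/(7.2987e-07) = 0.1484 Ω
P = I²R = (4.14)² × 0.1484 = 2.54 W

2.54 W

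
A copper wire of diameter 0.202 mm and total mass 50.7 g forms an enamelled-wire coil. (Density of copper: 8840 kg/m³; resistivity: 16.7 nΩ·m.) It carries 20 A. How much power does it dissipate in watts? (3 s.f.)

ρ = 16.7 nΩ·m = 1.67×10^-8 Ω·m
A = π(d/2)² = π(1.0100e-04 m)² = 3.2047e-08 m²
L = m/(density·A) = 0.0507/(8840×3.2047e-08) = 179 m
R = ρL/A = (1.67×10^-8)(179)/(3.2047e-08) = 93.26 Ω
P = I²R = (20)² × 93.26 = 37300 W

37300 W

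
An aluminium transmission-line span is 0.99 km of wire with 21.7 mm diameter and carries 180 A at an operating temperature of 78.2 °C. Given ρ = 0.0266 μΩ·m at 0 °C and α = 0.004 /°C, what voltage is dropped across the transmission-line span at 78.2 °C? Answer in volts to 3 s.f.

ρ = 0.0266 μΩ·m = 2.66×10^-8 Ω·m
A = π(d/2)² = π(1.0850e-02 m)² = 3.698e-04 m²
R₍0₎ = ρL/A = (2.66×10^-8)(990)/(3.698e-04) = 0.0712 Ω
R₍78.2₎ = R₍0₎(1 + αΔT) = 0.0712 × (1 + 0.004×78.2) = 0.09348 Ω
V = IR = 180 × 0.09348 = 16.8 V

16.8 V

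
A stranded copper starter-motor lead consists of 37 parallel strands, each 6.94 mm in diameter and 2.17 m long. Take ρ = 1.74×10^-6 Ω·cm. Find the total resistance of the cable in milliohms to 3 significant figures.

0.0270 mΩ

ρ = 1.74×10^-6 Ω·cm = 1.74×10^-8 Ω·m
A_strand = π(3.4700e-03 m)² = 3.783e-05 m²
R_strand = ρL/A = (1.74×10^-8)(2.17)/(3.783e-05) = 9.982×10^-4 Ω
R_total = R_strand/N = 9.982×10^-4/37 = 0.0270 mΩ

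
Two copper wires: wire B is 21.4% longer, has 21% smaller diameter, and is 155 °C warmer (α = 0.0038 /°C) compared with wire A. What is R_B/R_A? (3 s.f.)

3.09

R ∝ ρL/d² with ρ ∝ (1+αΔT), so R_B/R_A = (1 + 21.4/100) × (1 − 21/100)⁻² × (1 + 0.0038×155)
= 1.214 × 1.602 × 1.589 = 3.09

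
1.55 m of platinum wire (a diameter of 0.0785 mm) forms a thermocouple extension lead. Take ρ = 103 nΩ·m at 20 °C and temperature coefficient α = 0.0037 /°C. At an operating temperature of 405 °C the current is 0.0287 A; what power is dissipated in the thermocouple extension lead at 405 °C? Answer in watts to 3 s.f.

0.0659 W

ρ = 103 nΩ·m = 1.03×10^-7 Ω·m
A = π(d/2)² = π(3.9250e-05 m)² = 4.840e-09 m²
R₍20₎ = ρL/A = (1.03×10^-7)(1.55)/(4.840e-09) = 32.99 Ω
R₍405₎ = R₍20₎(1 + αΔT) = 32.99 × (1 + 0.0037×385) = 79.98 Ω
P = I²R = (0.0287)² × 79.98 = 0.0659 W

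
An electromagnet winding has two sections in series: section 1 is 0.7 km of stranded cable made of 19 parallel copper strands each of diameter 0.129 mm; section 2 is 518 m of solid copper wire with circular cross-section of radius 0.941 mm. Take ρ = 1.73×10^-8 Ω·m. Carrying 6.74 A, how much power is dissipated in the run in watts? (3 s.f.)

Section 1: A_strand = π(6.4500e-05)² = 1.307e-08 m²; R₁ = ρL/(N·A_s) = (1.73×10^-8)(700)/(19×1.307e-08) = 48.77 Ω
Section 2: A = πr² = π(9.4100e-04 m)² = 2.782e-06 m²
R₂ = (1.73×10^-8)(518)/(2.782e-06) = 3.221 Ω
R = R₁ + R₂ = 51.99 Ω
P = I²R = (6.74)² × 51.99 = 2360 W

2360 W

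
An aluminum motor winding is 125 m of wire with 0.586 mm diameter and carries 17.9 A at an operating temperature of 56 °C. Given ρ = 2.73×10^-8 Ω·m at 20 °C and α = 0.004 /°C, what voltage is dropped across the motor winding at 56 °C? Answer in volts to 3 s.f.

259 V

A = π(d/2)² = π(2.9300e-04 m)² = 2.697e-07 m²
R₍20₎ = ρL/A = (2.73×10^-8)(125)/(2.697e-07) = 12.65 Ω
R₍56₎ = R₍20₎(1 + αΔT) = 12.65 × (1 + 0.004×36) = 14.47 Ω
V = IR = 17.9 × 14.47 = 259 V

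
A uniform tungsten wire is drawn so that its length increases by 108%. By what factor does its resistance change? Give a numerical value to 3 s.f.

k = 1 + 108/100 = 2.08; volume constant ⇒ A' = A/k, so R' = k²R.
Factor = 4.33

4.33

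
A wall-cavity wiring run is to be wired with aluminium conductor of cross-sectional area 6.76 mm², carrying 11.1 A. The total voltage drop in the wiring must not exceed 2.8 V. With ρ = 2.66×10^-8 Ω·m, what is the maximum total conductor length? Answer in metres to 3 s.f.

A = 6.76 mm² = 6.760e-06 m²
L_max = V_max·A/(1·ρI) = (2.8)(6.760e-06)/(2.66×10^-8×11.1) = 64.1 m

64.1 m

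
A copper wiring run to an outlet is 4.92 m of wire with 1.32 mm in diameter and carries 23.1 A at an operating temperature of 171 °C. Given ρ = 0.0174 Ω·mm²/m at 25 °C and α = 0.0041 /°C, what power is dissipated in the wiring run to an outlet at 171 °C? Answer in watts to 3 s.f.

53.4 W

ρ = 0.0174 Ω·mm²/m = 1.74×10^-8 Ω·m
A = π(d/2)² = π(6.6000e-04 m)² = 1.368e-06 m²
R₍25₎ = ρL/A = (1.74×10^-8)(4.92)/(1.368e-06) = 0.06256 Ω
R₍171₎ = R₍25₎(1 + αΔT) = 0.06256 × (1 + 0.0041×146) = 0.1 Ω
P = I²R = (23.1)² × 0.1 = 53.4 W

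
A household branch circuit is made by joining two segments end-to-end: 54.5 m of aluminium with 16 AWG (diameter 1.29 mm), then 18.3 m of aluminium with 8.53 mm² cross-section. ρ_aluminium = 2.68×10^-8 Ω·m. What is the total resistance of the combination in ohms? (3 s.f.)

Segment 1: A = π(1.29/2 mm)² = π(6.4500e-04 m)² = 1.307e-06 m²
R₁ = ρL/A = (2.68×10^-8)(54.5)/(1.307e-06) = 1.118 Ω
Segment 2: A = 8.53 mm² = 8.530e-06 m²
R₂ = (2.68×10^-8)(18.3)/(8.530e-06) = 0.0575 Ω
R = R₁ + R₂ = 1.18 Ω

1.18 Ω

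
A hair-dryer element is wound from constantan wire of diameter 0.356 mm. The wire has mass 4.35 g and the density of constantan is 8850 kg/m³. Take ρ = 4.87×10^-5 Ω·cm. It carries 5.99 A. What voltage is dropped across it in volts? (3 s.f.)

145 V

ρ = 4.87×10^-5 Ω·cm = 4.87×10^-7 Ω·m
A = π(d/2)² = π(1.7800e-04 m)² = 9.9538e-08 m²
L = m/(density·A) = 0.00435/(8850×9.9538e-08) = 4.938 m
R = ρL/A = (4.87×10^-7)(4.938)/(9.9538e-08) = 24.16 Ω
V = IR = 5.99 × 24.16 = 145 V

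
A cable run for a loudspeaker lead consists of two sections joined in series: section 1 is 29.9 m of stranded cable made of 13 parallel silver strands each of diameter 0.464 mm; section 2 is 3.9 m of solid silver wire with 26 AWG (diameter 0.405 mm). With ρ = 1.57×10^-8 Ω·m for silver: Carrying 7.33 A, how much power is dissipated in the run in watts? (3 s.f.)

Section 1: A_strand = π(2.3200e-04)² = 1.691e-07 m²; R₁ = ρL/(N·A_s) = (1.57×10^-8)(29.9)/(13×1.691e-07) = 0.2136 Ω
Section 2: A = π(0.405/2 mm)² = π(2.0250e-04 m)² = 1.288e-07 m²
R₂ = (1.57×10^-8)(3.9)/(1.288e-07) = 0.4753 Ω
R = R₁ + R₂ = 0.6888 Ω
P = I²R = (7.33)² × 0.6888 = 37.0 W

37.0 W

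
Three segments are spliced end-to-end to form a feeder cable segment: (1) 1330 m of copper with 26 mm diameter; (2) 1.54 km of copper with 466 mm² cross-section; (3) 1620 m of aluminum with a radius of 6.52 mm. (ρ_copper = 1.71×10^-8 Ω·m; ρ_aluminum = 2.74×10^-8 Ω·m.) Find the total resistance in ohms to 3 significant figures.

Seg 1: A = π(d/2)² = π(1.3000e-02 m)² = 5.309e-04 m²
R_1 = (1.71×10^-8)(1330)/(5.309e-04) = 0.04284 Ω
Seg 2: A = 466 mm² = 4.660e-04 m²
R_2 = (1.71×10^-8)(1540)/(4.660e-04) = 0.05651 Ω
Seg 3: A = πr² = π(6.5200e-03 m)² = 1.336e-04 m²
R_3 = (2.74×10^-8)(1620)/(1.336e-04) = 0.3324 Ω
R_total = R_1 + R_2 + R_3 = 0.432 Ω

0.432 Ω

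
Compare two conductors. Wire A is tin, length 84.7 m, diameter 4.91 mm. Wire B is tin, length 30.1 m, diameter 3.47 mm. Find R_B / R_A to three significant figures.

R ∝ ρL/d², so R_B/R_A = (L_B/L_A) × (d_A/d_B)²
= (30.1/84.7) × (4.91/3.47)² = 0.712

0.712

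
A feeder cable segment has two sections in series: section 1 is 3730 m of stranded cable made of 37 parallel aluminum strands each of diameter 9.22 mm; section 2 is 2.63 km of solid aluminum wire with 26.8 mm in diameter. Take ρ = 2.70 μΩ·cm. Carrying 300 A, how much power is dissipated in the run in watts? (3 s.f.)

ρ = 2.70 μΩ·cm = 2.70×10^-8 Ω·m
Section 1: A_strand = π(4.6100e-03)² = 6.677e-05 m²; R₁ = ρL/(N·A_s) = (2.70×10^-8)(3730)/(37×6.677e-05) = 0.04077 Ω
Section 2: A = π(d/2)² = π(1.3400e-02 m)² = 5.641e-04 m²
R₂ = (2.70×10^-8)(2630)/(5.641e-04) = 0.1259 Ω
R = R₁ + R₂ = 0.1666 Ω
P = I²R = (300)² × 0.1666 = 15000 W

15000 W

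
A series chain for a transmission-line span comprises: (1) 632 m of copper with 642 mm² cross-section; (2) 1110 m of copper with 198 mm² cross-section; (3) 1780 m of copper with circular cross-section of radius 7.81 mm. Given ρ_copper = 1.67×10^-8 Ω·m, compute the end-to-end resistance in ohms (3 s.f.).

0.265 Ω

Seg 1: A = 642 mm² = 6.420e-04 m²
R_1 = (1.67×10^-8)(632)/(6.420e-04) = 0.01644 Ω
Seg 2: A = 198 mm² = 1.980e-04 m²
R_2 = (1.67×10^-8)(1110)/(1.980e-04) = 0.09362 Ω
Seg 3: A = πr² = π(7.8100e-03 m)² = 1.916e-04 m²
R_3 = (1.67×10^-8)(1780)/(1.916e-04) = 0.1551 Ω
R_total = R_1 + R_2 + R_3 = 0.265 Ω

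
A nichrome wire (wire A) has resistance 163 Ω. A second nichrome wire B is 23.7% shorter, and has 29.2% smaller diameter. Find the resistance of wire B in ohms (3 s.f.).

R ∝ L/d², so R_B/R_A = (1 − 23.7/100) × (1 − 29.2/100)⁻²
= 0.763 × 1.995 = 1.522
R_B = 1.522 × 163 = 248 Ω

248 Ω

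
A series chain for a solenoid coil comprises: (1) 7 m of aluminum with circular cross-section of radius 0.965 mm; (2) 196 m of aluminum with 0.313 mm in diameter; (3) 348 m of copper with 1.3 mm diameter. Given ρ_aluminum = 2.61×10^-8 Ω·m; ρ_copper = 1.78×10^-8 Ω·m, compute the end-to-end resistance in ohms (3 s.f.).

Seg 1: A = πr² = π(9.6500e-04 m)² = 2.926e-06 m²
R_1 = (2.61×10^-8)(7)/(2.926e-06) = 0.06245 Ω
Seg 2: A = π(d/2)² = π(1.5650e-04 m)² = 7.694e-08 m²
R_2 = (2.61×10^-8)(196)/(7.694e-08) = 66.48 Ω
Seg 3: A = π(d/2)² = π(6.5000e-04 m)² = 1.327e-06 m²
R_3 = (1.78×10^-8)(348)/(1.327e-06) = 4.667 Ω
R_total = R_1 + R_2 + R_3 = 71.2 Ω

71.2 Ω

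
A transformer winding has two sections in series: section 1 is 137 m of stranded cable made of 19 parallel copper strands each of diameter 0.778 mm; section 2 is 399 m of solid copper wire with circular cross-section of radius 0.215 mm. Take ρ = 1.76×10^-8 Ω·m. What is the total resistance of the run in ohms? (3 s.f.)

48.6 Ω

Section 1: A_strand = π(3.8900e-04)² = 4.754e-07 m²; R₁ = ρL/(N·A_s) = (1.76×10^-8)(137)/(19×4.754e-07) = 0.267 Ω
Section 2: A = πr² = π(2.1500e-04 m)² = 1.452e-07 m²
R₂ = (1.76×10^-8)(399)/(1.452e-07) = 48.36 Ω
R = R₁ + R₂ = 48.6 Ω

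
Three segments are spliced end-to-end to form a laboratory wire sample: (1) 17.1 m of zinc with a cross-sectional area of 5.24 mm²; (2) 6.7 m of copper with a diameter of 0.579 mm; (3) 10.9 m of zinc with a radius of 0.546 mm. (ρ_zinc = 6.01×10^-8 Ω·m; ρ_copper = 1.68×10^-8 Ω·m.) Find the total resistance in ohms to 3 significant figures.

1.32 Ω

Seg 1: A = 5.24 mm² = 5.240e-06 m²
R_1 = (6.01×10^-8)(17.1)/(5.240e-06) = 0.1961 Ω
Seg 2: A = π(d/2)² = π(2.8950e-04 m)² = 2.633e-07 m²
R_2 = (1.68×10^-8)(6.7)/(2.633e-07) = 0.4275 Ω
Seg 3: A = πr² = π(5.4600e-04 m)² = 9.366e-07 m²
R_3 = (6.01×10^-8)(10.9)/(9.366e-07) = 0.6995 Ω
R_total = R_1 + R_2 + R_3 = 1.32 Ω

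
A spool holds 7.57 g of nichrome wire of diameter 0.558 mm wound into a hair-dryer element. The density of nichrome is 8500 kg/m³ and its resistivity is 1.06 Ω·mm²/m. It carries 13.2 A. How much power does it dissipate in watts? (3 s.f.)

2750 W

ρ = 1.06 Ω·mm²/m = 1.06×10^-6 Ω·m
A = π(d/2)² = π(2.7900e-04 m)² = 2.4454e-07 m²
L = m/(density·A) = 0.00757/(8500×2.4454e-07) = 3.642 m
R = ρL/A = (1.06×10^-6)(3.642)/(2.4454e-07) = 15.79 Ω
P = I²R = (13.2)² × 15.79 = 2750 W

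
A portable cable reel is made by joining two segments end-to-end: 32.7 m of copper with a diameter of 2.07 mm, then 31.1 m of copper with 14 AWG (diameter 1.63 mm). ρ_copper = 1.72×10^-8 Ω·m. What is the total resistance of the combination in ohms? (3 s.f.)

0.423 Ω

Segment 1: A = π(d/2)² = π(1.0350e-03 m)² = 3.365e-06 m²
R₁ = ρL/A = (1.72×10^-8)(32.7)/(3.365e-06) = 0.1671 Ω
Segment 2: A = π(1.63/2 mm)² = π(8.1500e-04 m)² = 2.087e-06 m²
R₂ = (1.72×10^-8)(31.1)/(2.087e-06) = 0.2563 Ω
R = R₁ + R₂ = 0.423 Ω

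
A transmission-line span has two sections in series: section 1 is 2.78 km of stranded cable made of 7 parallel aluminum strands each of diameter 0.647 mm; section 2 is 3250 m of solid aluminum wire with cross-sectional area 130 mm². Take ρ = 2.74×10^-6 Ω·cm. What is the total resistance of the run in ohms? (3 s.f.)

ρ = 2.74×10^-6 Ω·cm = 2.74×10^-8 Ω·m
Section 1: A_strand = π(3.2350e-04)² = 3.288e-07 m²; R₁ = ρL/(N·A_s) = (2.74×10^-8)(2780)/(7×3.288e-07) = 33.1 Ω
Section 2: A = 130 mm² = 1.300e-04 m²
R₂ = (2.74×10^-8)(3250)/(1.300e-04) = 0.685 Ω
R = R₁ + R₂ = 33.8 Ω

33.8 Ω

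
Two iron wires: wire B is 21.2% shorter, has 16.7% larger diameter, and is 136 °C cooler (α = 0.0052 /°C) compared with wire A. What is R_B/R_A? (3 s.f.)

0.169

R ∝ ρL/d² with ρ ∝ (1+αΔT), so R_B/R_A = (1 − 21.2/100) × (1 + 16.7/100)⁻² × (1 − 0.0052×136)
= 0.788 × 0.7343 × 0.2928 = 0.169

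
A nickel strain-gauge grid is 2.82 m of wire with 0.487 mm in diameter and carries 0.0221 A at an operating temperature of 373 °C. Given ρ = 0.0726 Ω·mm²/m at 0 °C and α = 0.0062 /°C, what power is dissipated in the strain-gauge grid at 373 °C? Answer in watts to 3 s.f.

0.00178 W

ρ = 0.0726 Ω·mm²/m = 7.26×10^-8 Ω·m
A = π(d/2)² = π(2.4350e-04 m)² = 1.863e-07 m²
R₍0₎ = ρL/A = (7.26×10^-8)(2.82)/(1.863e-07) = 1.099 Ω
R₍373₎ = R₍0₎(1 + αΔT) = 1.099 × (1 + 0.0062×373) = 3.641 Ω
P = I²R = (0.0221)² × 3.641 = 0.00178 W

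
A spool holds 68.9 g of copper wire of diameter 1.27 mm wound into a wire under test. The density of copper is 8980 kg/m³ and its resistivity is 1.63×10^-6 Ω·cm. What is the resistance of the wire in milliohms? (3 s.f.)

77.9 mΩ

ρ = 1.63×10^-6 Ω·cm = 1.63×10^-8 Ω·m
A = π(d/2)² = π(6.3500e-04 m)² = 1.2668e-06 m²
L = m/(density·A) = 0.0689/(8980×1.2668e-06) = 6.057 m
R = ρL/A = (1.63×10^-8)(6.057)/(1.2668e-06) = 77.9 mΩ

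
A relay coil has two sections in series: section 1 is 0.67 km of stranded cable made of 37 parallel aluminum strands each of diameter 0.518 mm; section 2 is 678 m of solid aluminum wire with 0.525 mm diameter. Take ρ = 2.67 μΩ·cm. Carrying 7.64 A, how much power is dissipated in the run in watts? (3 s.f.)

ρ = 2.67 μΩ·cm = 2.67×10^-8 Ω·m
Section 1: A_strand = π(2.5900e-04)² = 2.107e-07 m²; R₁ = ρL/(N·A_s) = (2.67×10^-8)(670)/(37×2.107e-07) = 2.294 Ω
Section 2: A = π(d/2)² = π(2.6250e-04 m)² = 2.165e-07 m²
R₂ = (2.67×10^-8)(678)/(2.165e-07) = 83.62 Ω
R = R₁ + R₂ = 85.92 Ω
P = I²R = (7.64)² × 85.92 = 5020 W

5020 W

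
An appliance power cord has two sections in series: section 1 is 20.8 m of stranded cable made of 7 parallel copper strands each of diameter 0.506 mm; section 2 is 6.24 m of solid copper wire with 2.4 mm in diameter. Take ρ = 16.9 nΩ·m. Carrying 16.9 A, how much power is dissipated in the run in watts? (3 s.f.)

78.0 W

ρ = 16.9 nΩ·m = 1.69×10^-8 Ω·m
Section 1: A_strand = π(2.5300e-04)² = 2.011e-07 m²; R₁ = ρL/(N·A_s) = (1.69×10^-8)(20.8)/(7×2.011e-07) = 0.2497 Ω
Section 2: A = π(d/2)² = π(1.2000e-03 m)² = 4.524e-06 m²
R₂ = (1.69×10^-8)(6.24)/(4.524e-06) = 0.02331 Ω
R = R₁ + R₂ = 0.273 Ω
P = I²R = (16.9)² × 0.273 = 78.0 W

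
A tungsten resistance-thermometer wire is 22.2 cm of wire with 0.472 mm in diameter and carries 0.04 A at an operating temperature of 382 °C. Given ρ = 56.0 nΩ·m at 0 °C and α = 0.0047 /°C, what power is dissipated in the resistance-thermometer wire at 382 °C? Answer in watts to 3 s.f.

ρ = 56.0 nΩ·m = 5.60×10^-8 Ω·m
A = π(d/2)² = π(2.3600e-04 m)² = 1.750e-07 m²
R₍0₎ = ρL/A = (5.60×10^-8)(0.222)/(1.750e-07) = 0.07105 Ω
R₍382₎ = R₍0₎(1 + αΔT) = 0.07105 × (1 + 0.0047×382) = 0.1986 Ω
P = I²R = (0.04)² × 0.1986 = 3.18×10^-4 W

3.18×10^-4 W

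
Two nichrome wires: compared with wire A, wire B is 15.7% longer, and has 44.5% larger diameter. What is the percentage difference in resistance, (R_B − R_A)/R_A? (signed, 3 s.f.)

-44.6%

R ∝ L/d², so R_B/R_A = (1 + 15.7/100) × (1 + 44.5/100)⁻²
= 1.157 × 0.4789 = 0.5541
(R_B − R_A)/R_A = 0.5541 − 1 = -44.6%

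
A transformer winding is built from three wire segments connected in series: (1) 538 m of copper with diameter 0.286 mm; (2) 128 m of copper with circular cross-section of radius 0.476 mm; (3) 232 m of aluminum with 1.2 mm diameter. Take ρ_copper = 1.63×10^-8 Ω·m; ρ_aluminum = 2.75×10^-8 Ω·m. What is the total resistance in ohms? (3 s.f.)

Seg 1: A = π(d/2)² = π(1.4300e-04 m)² = 6.424e-08 m²
R_1 = (1.63×10^-8)(538)/(6.424e-08) = 136.5 Ω
Seg 2: A = πr² = π(4.7600e-04 m)² = 7.118e-07 m²
R_2 = (1.63×10^-8)(128)/(7.118e-07) = 2.931 Ω
Seg 3: A = π(d/2)² = π(6.0000e-04 m)² = 1.131e-06 m²
R_3 = (2.75×10^-8)(232)/(1.131e-06) = 5.641 Ω
R_total = R_1 + R_2 + R_3 = 145 Ω

145 Ω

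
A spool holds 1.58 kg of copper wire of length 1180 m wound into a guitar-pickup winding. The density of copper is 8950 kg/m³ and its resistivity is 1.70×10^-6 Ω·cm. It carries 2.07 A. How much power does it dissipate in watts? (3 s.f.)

575 W

ρ = 1.70×10^-6 Ω·cm = 1.70×10^-8 Ω·m
A = m/(density·L) = 1.58/(8950×1180) = 1.4961e-07 m²
R = ρL/A = (1.70×10^-8)(1180)/(1.4961e-07) = 134.1 Ω
P = I²R = (2.07)² × 134.1 = 575 W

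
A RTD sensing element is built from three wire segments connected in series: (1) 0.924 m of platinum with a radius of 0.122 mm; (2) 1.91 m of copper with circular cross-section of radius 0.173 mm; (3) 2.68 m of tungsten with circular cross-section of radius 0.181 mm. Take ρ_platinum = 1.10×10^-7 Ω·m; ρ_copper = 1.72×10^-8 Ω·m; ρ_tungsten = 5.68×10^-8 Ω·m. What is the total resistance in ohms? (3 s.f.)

4.00 Ω

Seg 1: A = πr² = π(1.2200e-04 m)² = 4.676e-08 m²
R_1 = (1.10×10^-7)(0.924)/(4.676e-08) = 2.174 Ω
Seg 2: A = πr² = π(1.7300e-04 m)² = 9.402e-08 m²
R_2 = (1.72×10^-8)(1.91)/(9.402e-08) = 0.3494 Ω
Seg 3: A = πr² = π(1.8100e-04 m)² = 1.029e-07 m²
R_3 = (5.68×10^-8)(2.68)/(1.029e-07) = 1.479 Ω
R_total = R_1 + R_2 + R_3 = 4.00 Ω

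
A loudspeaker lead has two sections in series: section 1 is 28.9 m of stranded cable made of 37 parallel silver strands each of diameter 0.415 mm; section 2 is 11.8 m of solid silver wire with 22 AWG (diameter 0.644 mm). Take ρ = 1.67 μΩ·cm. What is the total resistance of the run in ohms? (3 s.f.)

0.701 Ω

ρ = 1.67 μΩ·cm = 1.67×10^-8 Ω·m
Section 1: A_strand = π(2.0750e-04)² = 1.353e-07 m²; R₁ = ρL/(N·A_s) = (1.67×10^-8)(28.9)/(37×1.353e-07) = 0.09643 Ω
Section 2: A = π(0.644/2 mm)² = π(3.2200e-04 m)² = 3.257e-07 m²
R₂ = (1.67×10^-8)(11.8)/(3.257e-07) = 0.605 Ω
R = R₁ + R₂ = 0.701 Ω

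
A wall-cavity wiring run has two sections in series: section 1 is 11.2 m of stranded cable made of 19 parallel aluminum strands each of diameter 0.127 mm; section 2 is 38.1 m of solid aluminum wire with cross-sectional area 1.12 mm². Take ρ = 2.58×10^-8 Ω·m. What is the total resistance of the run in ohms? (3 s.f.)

Section 1: A_strand = π(6.3500e-05)² = 1.267e-08 m²; R₁ = ρL/(N·A_s) = (2.58×10^-8)(11.2)/(19×1.267e-08) = 1.201 Ω
Section 2: A = 1.12 mm² = 1.120e-06 m²
R₂ = (2.58×10^-8)(38.1)/(1.120e-06) = 0.8777 Ω
R = R₁ + R₂ = 2.08 Ω

2.08 Ω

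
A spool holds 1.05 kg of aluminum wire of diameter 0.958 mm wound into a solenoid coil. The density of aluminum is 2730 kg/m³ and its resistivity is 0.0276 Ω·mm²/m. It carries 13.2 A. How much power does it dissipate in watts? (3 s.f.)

ρ = 0.0276 Ω·mm²/m = 2.76×10^-8 Ω·m
A = π(d/2)² = π(4.7900e-04 m)² = 7.2081e-07 m²
L = m/(density·A) = 1.05/(2730×7.2081e-07) = 533.6 m
R = ρL/A = (2.76×10^-8)(533.6)/(7.2081e-07) = 20.43 Ω
P = I²R = (13.2)² × 20.43 = 3560 W

3560 W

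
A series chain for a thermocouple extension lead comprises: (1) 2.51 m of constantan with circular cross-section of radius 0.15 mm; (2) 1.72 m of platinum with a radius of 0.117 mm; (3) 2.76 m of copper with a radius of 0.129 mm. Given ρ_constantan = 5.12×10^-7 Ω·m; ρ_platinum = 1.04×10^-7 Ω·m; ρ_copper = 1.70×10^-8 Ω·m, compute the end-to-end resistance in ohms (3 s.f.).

Seg 1: A = πr² = π(1.5000e-04 m)² = 7.069e-08 m²
R_1 = (5.12×10^-7)(2.51)/(7.069e-08) = 18.18 Ω
Seg 2: A = πr² = π(1.1700e-04 m)² = 4.301e-08 m²
R_2 = (1.04×10^-7)(1.72)/(4.301e-08) = 4.159 Ω
Seg 3: A = πr² = π(1.2900e-04 m)² = 5.228e-08 m²
R_3 = (1.70×10^-8)(2.76)/(5.228e-08) = 0.8975 Ω
R_total = R_1 + R_2 + R_3 = 23.2 Ω

23.2 Ω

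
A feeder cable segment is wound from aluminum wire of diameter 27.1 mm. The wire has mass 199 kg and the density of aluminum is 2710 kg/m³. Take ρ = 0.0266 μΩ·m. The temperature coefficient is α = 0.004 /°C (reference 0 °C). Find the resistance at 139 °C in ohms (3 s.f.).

ρ = 0.0266 μΩ·m = 2.66×10^-8 Ω·m
A = π(d/2)² = π(1.3550e-02 m)² = 5.7680e-04 m²
L = m/(density·A) = 199/(2710×5.7680e-04) = 127.3 m
R = ρL/A = (2.66×10^-8)(127.3)/(5.7680e-04) = 0.005871 Ω
R(139 °C) = 0.005871 × (1 + 0.004×139) = 0.00914 Ω

0.00914 Ω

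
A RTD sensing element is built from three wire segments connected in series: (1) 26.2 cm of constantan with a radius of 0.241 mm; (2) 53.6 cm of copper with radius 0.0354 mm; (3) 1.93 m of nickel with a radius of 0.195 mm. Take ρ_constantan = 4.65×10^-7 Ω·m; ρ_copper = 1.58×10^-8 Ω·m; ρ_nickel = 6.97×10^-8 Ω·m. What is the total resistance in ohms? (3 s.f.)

3.94 Ω

Seg 1: A = πr² = π(2.4100e-04 m)² = 1.825e-07 m²
R_1 = (4.65×10^-7)(0.262)/(1.825e-07) = 0.6677 Ω
Seg 2: A = πr² = π(3.5400e-05 m)² = 3.937e-09 m²
R_2 = (1.58×10^-8)(0.536)/(3.937e-09) = 2.151 Ω
Seg 3: A = πr² = π(1.9500e-04 m)² = 1.195e-07 m²
R_3 = (6.97×10^-8)(1.93)/(1.195e-07) = 1.126 Ω
R_total = R_1 + R_2 + R_3 = 3.94 Ω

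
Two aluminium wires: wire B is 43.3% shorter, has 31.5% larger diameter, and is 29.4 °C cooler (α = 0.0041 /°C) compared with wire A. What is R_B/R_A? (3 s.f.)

R ∝ ρL/d² with ρ ∝ (1+αΔT), so R_B/R_A = (1 − 43.3/100) × (1 + 31.5/100)⁻² × (1 − 0.0041×29.4)
= 0.567 × 0.5783 × 0.8795 = 0.288

0.288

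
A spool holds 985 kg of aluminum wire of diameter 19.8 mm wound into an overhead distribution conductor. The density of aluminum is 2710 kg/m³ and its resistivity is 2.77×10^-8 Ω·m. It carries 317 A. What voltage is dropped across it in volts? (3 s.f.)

A = π(d/2)² = π(9.9000e-03 m)² = 3.0791e-04 m²
L = m/(density·A) = 985/(2710×3.0791e-04) = 1180 m
R = ρL/A = (2.77×10^-8)(1180)/(3.0791e-04) = 0.1062 Ω
V = IR = 317 × 0.1062 = 33.7 V

33.7 V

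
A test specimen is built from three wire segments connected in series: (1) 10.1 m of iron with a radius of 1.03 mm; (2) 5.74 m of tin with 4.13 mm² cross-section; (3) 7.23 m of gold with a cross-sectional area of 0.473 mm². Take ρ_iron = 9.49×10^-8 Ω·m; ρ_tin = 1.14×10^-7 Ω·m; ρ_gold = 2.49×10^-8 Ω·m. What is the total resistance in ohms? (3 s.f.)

0.827 Ω

Seg 1: A = πr² = π(1.0300e-03 m)² = 3.333e-06 m²
R_1 = (9.49×10^-8)(10.1)/(3.333e-06) = 0.2876 Ω
Seg 2: A = 4.13 mm² = 4.130e-06 m²
R_2 = (1.14×10^-7)(5.74)/(4.130e-06) = 0.1584 Ω
Seg 3: A = 0.473 mm² = 4.730e-07 m²
R_3 = (2.49×10^-8)(7.23)/(4.730e-07) = 0.3806 Ω
R_total = R_1 + R_2 + R_3 = 0.827 Ω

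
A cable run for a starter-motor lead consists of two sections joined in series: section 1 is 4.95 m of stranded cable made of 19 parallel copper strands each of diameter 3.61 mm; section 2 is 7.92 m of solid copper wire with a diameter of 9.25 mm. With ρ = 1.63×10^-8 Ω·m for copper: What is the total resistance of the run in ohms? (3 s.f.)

0.00234 Ω

Section 1: A_strand = π(1.8050e-03)² = 1.024e-05 m²; R₁ = ρL/(N·A_s) = (1.63×10^-8)(4.95)/(19×1.024e-05) = 4.149×10^-4 Ω
Section 2: A = π(d/2)² = π(4.6250e-03 m)² = 6.720e-05 m²
R₂ = (1.63×10^-8)(7.92)/(6.720e-05) = 0.001921 Ω
R = R₁ + R₂ = 0.00234 Ω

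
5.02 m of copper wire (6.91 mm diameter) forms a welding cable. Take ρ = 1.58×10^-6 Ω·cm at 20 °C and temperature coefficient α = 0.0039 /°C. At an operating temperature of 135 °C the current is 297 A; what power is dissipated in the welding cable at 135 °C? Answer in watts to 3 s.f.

270 W

ρ = 1.58×10^-6 Ω·cm = 1.58×10^-8 Ω·m
A = π(d/2)² = π(3.4550e-03 m)² = 3.750e-05 m²
R₍20₎ = ρL/A = (1.58×10^-8)(5.02)/(3.750e-05) = 0.002115 Ω
R₍135₎ = R₍20₎(1 + αΔT) = 0.002115 × (1 + 0.0039×115) = 0.003064 Ω
P = I²R = (297)² × 0.003064 = 270 W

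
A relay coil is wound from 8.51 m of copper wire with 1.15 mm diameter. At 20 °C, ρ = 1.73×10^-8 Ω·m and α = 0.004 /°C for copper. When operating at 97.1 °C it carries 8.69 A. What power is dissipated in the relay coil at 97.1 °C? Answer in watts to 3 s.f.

14.0 W

A = π(d/2)² = π(5.7500e-04 m)² = 1.039e-06 m²
R₍20₎ = ρL/A = (1.73×10^-8)(8.51)/(1.039e-06) = 0.1417 Ω
R₍97.1₎ = R₍20₎(1 + αΔT) = 0.1417 × (1 + 0.004×77.1) = 0.1855 Ω
P = I²R = (8.69)² × 0.1855 = 14.0 W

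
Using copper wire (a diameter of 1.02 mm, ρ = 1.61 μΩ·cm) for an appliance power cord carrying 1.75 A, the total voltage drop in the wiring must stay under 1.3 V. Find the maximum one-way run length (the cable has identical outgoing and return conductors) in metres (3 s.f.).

ρ = 1.61 μΩ·cm = 1.61×10^-8 Ω·m
A = π(d/2)² = π(5.1000e-04 m)² = 8.171e-07 m²
L_max = V_max·A/(2·ρI) = (1.3)(8.171e-07)/(2×1.61×10^-8×1.75) = 18.9 m

18.9 m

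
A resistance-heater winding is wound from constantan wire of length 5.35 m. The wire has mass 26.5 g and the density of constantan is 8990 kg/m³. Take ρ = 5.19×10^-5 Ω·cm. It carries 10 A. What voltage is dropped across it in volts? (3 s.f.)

50.4 V

ρ = 5.19×10^-5 Ω·cm = 5.19×10^-7 Ω·m
A = m/(density·L) = 0.0265/(8990×5.35) = 5.5098e-07 m²
R = ρL/A = (5.19×10^-7)(5.35)/(5.5098e-07) = 5.04 Ω
V = IR = 10 × 5.04 = 50.4 V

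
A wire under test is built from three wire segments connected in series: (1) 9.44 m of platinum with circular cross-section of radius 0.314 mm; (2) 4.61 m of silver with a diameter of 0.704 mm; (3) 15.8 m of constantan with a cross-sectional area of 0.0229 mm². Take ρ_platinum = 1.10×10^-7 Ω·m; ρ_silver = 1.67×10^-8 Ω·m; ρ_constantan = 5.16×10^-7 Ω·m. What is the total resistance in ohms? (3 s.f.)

Seg 1: A = πr² = π(3.1400e-04 m)² = 3.097e-07 m²
R_1 = (1.10×10^-7)(9.44)/(3.097e-07) = 3.352 Ω
Seg 2: A = π(d/2)² = π(3.5200e-04 m)² = 3.893e-07 m²
R_2 = (1.67×10^-8)(4.61)/(3.893e-07) = 0.1978 Ω
Seg 3: A = 0.0229 mm² = 2.290e-08 m²
R_3 = (5.16×10^-7)(15.8)/(2.290e-08) = 356 Ω
R_total = R_1 + R_2 + R_3 = 360 Ω

360 Ω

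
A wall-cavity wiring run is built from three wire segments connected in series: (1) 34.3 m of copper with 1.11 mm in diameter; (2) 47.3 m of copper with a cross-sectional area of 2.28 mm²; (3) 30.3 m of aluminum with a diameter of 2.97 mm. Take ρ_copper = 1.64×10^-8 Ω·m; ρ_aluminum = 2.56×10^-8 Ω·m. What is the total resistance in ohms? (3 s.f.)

1.03 Ω

Seg 1: A = π(d/2)² = π(5.5500e-04 m)² = 9.677e-07 m²
R_1 = (1.64×10^-8)(34.3)/(9.677e-07) = 0.5813 Ω
Seg 2: A = 2.28 mm² = 2.280e-06 m²
R_2 = (1.64×10^-8)(47.3)/(2.280e-06) = 0.3402 Ω
Seg 3: A = π(d/2)² = π(1.4850e-03 m)² = 6.928e-06 m²
R_3 = (2.56×10^-8)(30.3)/(6.928e-06) = 0.112 Ω
R_total = R_1 + R_2 + R_3 = 1.03 Ω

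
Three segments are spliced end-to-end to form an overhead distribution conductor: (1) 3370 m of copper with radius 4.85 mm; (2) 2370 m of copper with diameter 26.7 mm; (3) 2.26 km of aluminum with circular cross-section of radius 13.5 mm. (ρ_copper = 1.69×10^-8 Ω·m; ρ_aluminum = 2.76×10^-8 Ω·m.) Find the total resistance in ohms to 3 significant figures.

0.951 Ω

Seg 1: A = πr² = π(4.8500e-03 m)² = 7.390e-05 m²
R_1 = (1.69×10^-8)(3370)/(7.390e-05) = 0.7707 Ω
Seg 2: A = π(d/2)² = π(1.3350e-02 m)² = 5.599e-04 m²
R_2 = (1.69×10^-8)(2370)/(5.599e-04) = 0.07154 Ω
Seg 3: A = πr² = π(1.3500e-02 m)² = 5.726e-04 m²
R_3 = (2.76×10^-8)(2260)/(5.726e-04) = 0.1089 Ω
R_total = R_1 + R_2 + R_3 = 0.951 Ω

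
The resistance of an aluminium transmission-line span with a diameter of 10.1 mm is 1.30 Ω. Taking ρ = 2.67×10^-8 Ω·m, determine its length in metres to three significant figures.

3900 m

A = π(d/2)² = π(5.0500e-03 m)² = 8.012e-05 m²
L = RA/ρ = (1.3)(8.012e-05)/(2.67×10^-8) = 3900 m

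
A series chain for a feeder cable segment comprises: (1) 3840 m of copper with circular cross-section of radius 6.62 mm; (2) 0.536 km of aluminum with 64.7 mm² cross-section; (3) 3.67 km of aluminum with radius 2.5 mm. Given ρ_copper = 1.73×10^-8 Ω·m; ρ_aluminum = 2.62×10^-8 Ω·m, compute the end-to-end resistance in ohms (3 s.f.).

Seg 1: A = πr² = π(6.6200e-03 m)² = 1.377e-04 m²
R_1 = (1.73×10^-8)(3840)/(1.377e-04) = 0.4825 Ω
Seg 2: A = 64.7 mm² = 6.470e-05 m²
R_2 = (2.62×10^-8)(536)/(6.470e-05) = 0.2171 Ω
Seg 3: A = πr² = π(2.5000e-03 m)² = 1.963e-05 m²
R_3 = (2.62×10^-8)(3670)/(1.963e-05) = 4.897 Ω
R_total = R_1 + R_2 + R_3 = 5.60 Ω

5.60 Ω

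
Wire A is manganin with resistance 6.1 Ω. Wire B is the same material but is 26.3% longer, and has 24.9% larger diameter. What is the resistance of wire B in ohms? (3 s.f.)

4.94 Ω

R ∝ L/d², so R_B/R_A = (1 + 26.3/100) × (1 + 24.9/100)⁻²
= 1.263 × 0.641 = 0.8096
R_B = 0.8096 × 6.1 = 4.94 Ω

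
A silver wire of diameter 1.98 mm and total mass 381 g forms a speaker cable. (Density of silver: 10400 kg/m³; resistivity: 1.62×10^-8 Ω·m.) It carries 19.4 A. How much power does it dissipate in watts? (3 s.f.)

23.6 W

A = π(d/2)² = π(9.9000e-04 m)² = 3.0791e-06 m²
L = m/(density·A) = 0.381/(10400×3.0791e-06) = 11.9 m
R = ρL/A = (1.62×10^-8)(11.9)/(3.0791e-06) = 0.0626 Ω
P = I²R = (19.4)² × 0.0626 = 23.6 W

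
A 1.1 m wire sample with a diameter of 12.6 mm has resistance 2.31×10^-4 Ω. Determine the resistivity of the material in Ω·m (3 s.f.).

2.62×10^-8 Ω·m

A = π(d/2)² = π(6.3000e-03 m)² = 1.247e-04 m²
ρ = RA/L = (2.31×10^-4)(1.247e-04)/(1.1) = 2.62×10^-8 Ω·m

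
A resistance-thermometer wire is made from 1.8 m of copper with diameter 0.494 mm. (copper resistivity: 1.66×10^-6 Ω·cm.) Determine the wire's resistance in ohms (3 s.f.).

0.156 Ω

ρ = 1.66×10^-6 Ω·cm = 1.66×10^-8 Ω·m
A = π(d/2)² = π(2.4700e-04 m)² = 1.917e-07 m²
R = ρL/A = (1.66×10^-8)(1.8 m)/(1.917e-07 m²) = 0.156 Ω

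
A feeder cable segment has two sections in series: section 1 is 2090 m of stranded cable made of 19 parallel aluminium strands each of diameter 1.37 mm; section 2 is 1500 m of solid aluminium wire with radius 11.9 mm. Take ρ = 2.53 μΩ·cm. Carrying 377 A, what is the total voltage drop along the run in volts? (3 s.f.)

ρ = 2.53 μΩ·cm = 2.53×10^-8 Ω·m
Section 1: A_strand = π(6.8500e-04)² = 1.474e-06 m²; R₁ = ρL/(N·A_s) = (2.53×10^-8)(2090)/(19×1.474e-06) = 1.888 Ω
Section 2: A = πr² = π(1.1900e-02 m)² = 4.449e-04 m²
R₂ = (2.53×10^-8)(1500)/(4.449e-04) = 0.0853 Ω
R = R₁ + R₂ = 1.973 Ω
V = IR = 377 × 1.973 = 744 V

744 V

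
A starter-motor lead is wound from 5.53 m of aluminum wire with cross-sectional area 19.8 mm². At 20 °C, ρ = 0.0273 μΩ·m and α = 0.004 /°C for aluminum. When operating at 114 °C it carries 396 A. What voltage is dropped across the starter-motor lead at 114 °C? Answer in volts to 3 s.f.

4.15 V

ρ = 0.0273 μΩ·m = 2.73×10^-8 Ω·m
A = 19.8 mm² = 1.980e-05 m²
R₍20₎ = ρL/A = (2.73×10^-8)(5.53)/(1.980e-05) = 0.007625 Ω
R₍114₎ = R₍20₎(1 + αΔT) = 0.007625 × (1 + 0.004×94) = 0.01049 Ω
V = IR = 396 × 0.01049 = 4.15 V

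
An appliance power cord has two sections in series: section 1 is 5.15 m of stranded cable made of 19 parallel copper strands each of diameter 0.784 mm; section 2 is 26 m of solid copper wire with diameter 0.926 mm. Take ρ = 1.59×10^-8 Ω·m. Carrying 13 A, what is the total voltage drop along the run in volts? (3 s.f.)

Section 1: A_strand = π(3.9200e-04)² = 4.827e-07 m²; R₁ = ρL/(N·A_s) = (1.59×10^-8)(5.15)/(19×4.827e-07) = 0.008927 Ω
Section 2: A = π(d/2)² = π(4.6300e-04 m)² = 6.735e-07 m²
R₂ = (1.59×10^-8)(26)/(6.735e-07) = 0.6138 Ω
R = R₁ + R₂ = 0.6228 Ω
V = IR = 13 × 0.6228 = 8.10 V

8.10 V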